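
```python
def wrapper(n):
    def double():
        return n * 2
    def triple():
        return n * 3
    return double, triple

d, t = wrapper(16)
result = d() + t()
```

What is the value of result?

Step 1: Both closures capture the same n = 16.
Step 2: d() = 16 * 2 = 32, t() = 16 * 3 = 48.
Step 3: result = 32 + 48 = 80

The answer is 80.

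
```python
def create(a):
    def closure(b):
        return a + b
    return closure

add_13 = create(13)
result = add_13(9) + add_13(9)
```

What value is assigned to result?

Step 1: add_13 captures a = 13.
Step 2: add_13(9) = 13 + 9 = 22, called twice.
Step 3: result = 22 + 22 = 44

The answer is 44.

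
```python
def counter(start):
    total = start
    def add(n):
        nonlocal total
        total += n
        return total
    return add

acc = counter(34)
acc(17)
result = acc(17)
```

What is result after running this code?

Step 1: counter(34) creates closure with total = 34.
Step 2: First acc(17): total = 34 + 17 = 51.
Step 3: Second acc(17): total = 51 + 17 = 68. result = 68

The answer is 68.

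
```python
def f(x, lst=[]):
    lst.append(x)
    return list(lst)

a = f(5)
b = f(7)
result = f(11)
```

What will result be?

Step 1: Default list is shared. list() creates copies for return values.
Step 2: Internal list grows: [5] -> [5, 7] -> [5, 7, 11].
Step 3: result = [5, 7, 11]

The answer is [5, 7, 11].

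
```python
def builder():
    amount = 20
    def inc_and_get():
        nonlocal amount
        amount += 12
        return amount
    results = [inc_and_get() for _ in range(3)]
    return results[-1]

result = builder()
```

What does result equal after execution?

Step 1: amount = 20.
Step 2: Three calls to inc_and_get(), each adding 12.
Step 3: Last value = 20 + 12 * 3 = 56

The answer is 56.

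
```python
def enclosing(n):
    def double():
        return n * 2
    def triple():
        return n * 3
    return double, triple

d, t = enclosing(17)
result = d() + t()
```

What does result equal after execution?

Step 1: Both closures capture the same n = 17.
Step 2: d() = 17 * 2 = 34, t() = 17 * 3 = 51.
Step 3: result = 34 + 51 = 85

The answer is 85.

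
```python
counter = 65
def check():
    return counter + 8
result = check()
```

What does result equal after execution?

Step 1: counter = 65 is defined globally.
Step 2: check() looks up counter from global scope = 65, then computes 65 + 8 = 73.
Step 3: result = 73

The answer is 73.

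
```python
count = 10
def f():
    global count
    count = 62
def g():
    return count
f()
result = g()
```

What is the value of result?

Step 1: count = 10.
Step 2: f() sets global count = 62.
Step 3: g() reads global count = 62. result = 62

The answer is 62.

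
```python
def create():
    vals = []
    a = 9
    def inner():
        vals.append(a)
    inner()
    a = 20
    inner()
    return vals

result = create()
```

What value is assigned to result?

Step 1: a = 9. inner() appends current a to vals.
Step 2: First inner(): appends 9. Then a = 20.
Step 3: Second inner(): appends 20 (closure sees updated a). result = [9, 20]

The answer is [9, 20].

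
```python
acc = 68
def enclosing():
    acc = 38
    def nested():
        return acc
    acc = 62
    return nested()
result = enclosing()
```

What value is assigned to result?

Step 1: enclosing() sets acc = 38, then later acc = 62.
Step 2: nested() is called after acc is reassigned to 62. Closures capture variables by reference, not by value.
Step 3: result = 62

The answer is 62.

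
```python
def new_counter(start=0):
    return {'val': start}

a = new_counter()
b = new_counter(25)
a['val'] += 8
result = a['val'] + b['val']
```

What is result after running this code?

Step 1: new_counter() returns a new dict each call (immutable default 0).
Step 2: a = {'val': 0}, b = {'val': 25}.
Step 3: a['val'] += 8 = 8. result = 8 + 25 = 33

The answer is 33.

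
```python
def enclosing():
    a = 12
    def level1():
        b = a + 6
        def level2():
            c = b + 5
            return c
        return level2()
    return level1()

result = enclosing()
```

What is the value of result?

Step 1: a = 12. b = a + 6 = 18.
Step 2: c = b + 5 = 18 + 5 = 23.
Step 3: result = 23

The answer is 23.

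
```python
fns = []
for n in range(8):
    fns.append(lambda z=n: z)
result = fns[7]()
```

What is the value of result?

Step 1: Default argument z=n captures n's value at each iteration.
Step 2: fns[7] captured z = 7 when n was 7.
Step 3: result = 7

The answer is 7.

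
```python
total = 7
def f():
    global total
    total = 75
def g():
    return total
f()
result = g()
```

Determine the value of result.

Step 1: total = 7.
Step 2: f() sets global total = 75.
Step 3: g() reads global total = 75. result = 75

The answer is 75.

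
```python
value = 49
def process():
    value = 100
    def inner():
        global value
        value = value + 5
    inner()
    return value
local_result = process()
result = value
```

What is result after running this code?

Step 1: Global value = 49. process() creates local value = 100.
Step 2: inner() declares global value and adds 5: global value = 49 + 5 = 54.
Step 3: process() returns its local value = 100 (unaffected by inner).
Step 4: result = global value = 54

The answer is 54.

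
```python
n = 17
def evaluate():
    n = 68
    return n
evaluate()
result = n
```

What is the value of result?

Step 1: n = 17 globally.
Step 2: evaluate() creates a LOCAL n = 68 (no global keyword!).
Step 3: The global n is unchanged. result = 17

The answer is 17.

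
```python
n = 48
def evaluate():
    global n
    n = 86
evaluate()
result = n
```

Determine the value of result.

Step 1: n = 48 globally.
Step 2: evaluate() declares global n and sets it to 86.
Step 3: After evaluate(), global n = 86. result = 86

The answer is 86.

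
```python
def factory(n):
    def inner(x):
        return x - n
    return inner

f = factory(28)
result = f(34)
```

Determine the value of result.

Step 1: factory(28) creates a closure capturing n = 28.
Step 2: f(34) computes 34 - 28 = 6.
Step 3: result = 6

The answer is 6.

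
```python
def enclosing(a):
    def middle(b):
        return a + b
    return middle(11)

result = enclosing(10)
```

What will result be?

Step 1: enclosing(10) passes a = 10.
Step 2: middle(11) has b = 11, reads a = 10 from enclosing.
Step 3: result = 10 + 11 = 21

The answer is 21.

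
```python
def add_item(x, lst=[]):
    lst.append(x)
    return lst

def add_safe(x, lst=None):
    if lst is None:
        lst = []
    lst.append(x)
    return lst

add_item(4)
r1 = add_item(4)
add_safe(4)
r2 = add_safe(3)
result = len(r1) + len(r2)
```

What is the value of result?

Step 1: add_item shares mutable default: after 2 calls, lst = [4, 4], len = 2.
Step 2: add_safe creates fresh list each time: r2 = [3], len = 1.
Step 3: result = 2 + 1 = 3

The answer is 3.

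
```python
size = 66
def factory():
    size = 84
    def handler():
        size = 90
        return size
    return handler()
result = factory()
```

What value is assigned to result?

Step 1: Three scopes define size: global (66), factory (84), handler (90).
Step 2: handler() has its own local size = 90, which shadows both enclosing and global.
Step 3: result = 90 (local wins in LEGB)

The answer is 90.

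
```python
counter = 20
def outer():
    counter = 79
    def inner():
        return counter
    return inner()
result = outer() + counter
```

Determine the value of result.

Step 1: Global counter = 20. outer() shadows with counter = 79.
Step 2: inner() returns enclosing counter = 79. outer() = 79.
Step 3: result = 79 + global counter (20) = 99

The answer is 99.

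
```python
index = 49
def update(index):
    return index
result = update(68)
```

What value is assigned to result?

Step 1: Global index = 49.
Step 2: update(68) takes parameter index = 68, which shadows the global.
Step 3: result = 68

The answer is 68.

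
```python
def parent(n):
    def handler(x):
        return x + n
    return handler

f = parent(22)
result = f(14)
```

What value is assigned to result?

Step 1: parent(22) creates a closure that captures n = 22.
Step 2: f(14) calls the closure with x = 14, returning 14 + 22 = 36.
Step 3: result = 36

The answer is 36.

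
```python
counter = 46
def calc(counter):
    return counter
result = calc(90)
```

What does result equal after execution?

Step 1: Global counter = 46.
Step 2: calc(90) takes parameter counter = 90, which shadows the global.
Step 3: result = 90

The answer is 90.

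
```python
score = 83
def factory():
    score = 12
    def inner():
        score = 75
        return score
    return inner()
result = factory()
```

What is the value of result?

Step 1: Three scopes define score: global (83), factory (12), inner (75).
Step 2: inner() has its own local score = 75, which shadows both enclosing and global.
Step 3: result = 75 (local wins in LEGB)

The answer is 75.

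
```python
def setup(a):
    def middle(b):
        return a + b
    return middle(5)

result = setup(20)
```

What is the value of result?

Step 1: setup(20) passes a = 20.
Step 2: middle(5) has b = 5, reads a = 20 from enclosing.
Step 3: result = 20 + 5 = 25

The answer is 25.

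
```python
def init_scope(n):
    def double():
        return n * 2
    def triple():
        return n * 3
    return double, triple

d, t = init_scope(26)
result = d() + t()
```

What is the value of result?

Step 1: Both closures capture the same n = 26.
Step 2: d() = 26 * 2 = 52, t() = 26 * 3 = 78.
Step 3: result = 52 + 78 = 130

The answer is 130.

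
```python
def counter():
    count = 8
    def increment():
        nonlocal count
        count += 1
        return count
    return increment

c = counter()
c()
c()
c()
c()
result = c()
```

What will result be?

Step 1: counter() creates closure with count = 8.
Step 2: Each c() call increments count via nonlocal. After 5 calls: 8 + 5 = 13.
Step 3: result = 13

The answer is 13.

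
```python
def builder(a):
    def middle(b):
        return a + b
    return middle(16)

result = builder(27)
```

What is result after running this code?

Step 1: builder(27) passes a = 27.
Step 2: middle(16) has b = 16, reads a = 27 from enclosing.
Step 3: result = 27 + 16 = 43

The answer is 43.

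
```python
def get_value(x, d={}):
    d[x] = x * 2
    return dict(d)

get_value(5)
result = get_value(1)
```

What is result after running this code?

Step 1: Mutable default dict is shared across calls.
Step 2: First call adds 5: 10. Second call adds 1: 2.
Step 3: result = {5: 10, 1: 2}

The answer is {5: 10, 1: 2}.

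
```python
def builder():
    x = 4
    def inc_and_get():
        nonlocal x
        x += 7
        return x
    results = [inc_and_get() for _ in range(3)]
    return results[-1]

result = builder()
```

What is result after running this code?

Step 1: x = 4.
Step 2: Three calls to inc_and_get(), each adding 7.
Step 3: Last value = 4 + 7 * 3 = 25

The answer is 25.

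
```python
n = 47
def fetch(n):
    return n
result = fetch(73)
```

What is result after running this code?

Step 1: Global n = 47.
Step 2: fetch(73) takes parameter n = 73, which shadows the global.
Step 3: result = 73

The answer is 73.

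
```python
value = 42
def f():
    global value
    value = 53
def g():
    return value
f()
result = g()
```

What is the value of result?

Step 1: value = 42.
Step 2: f() sets global value = 53.
Step 3: g() reads global value = 53. result = 53

The answer is 53.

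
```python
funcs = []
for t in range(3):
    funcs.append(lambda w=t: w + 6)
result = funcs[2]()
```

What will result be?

Step 1: Default argument w=t captures t's value at definition time.
Step 2: funcs[2] was defined when t = 2, so w defaults to 2.
Step 3: result = 2 + 6 = 8 (default arg fixes the late binding issue)

The answer is 8.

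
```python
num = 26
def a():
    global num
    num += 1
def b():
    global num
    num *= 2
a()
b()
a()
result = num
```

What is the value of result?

Step 1: num = 26.
Step 2: a(): num = 26 + 1 = 27.
Step 3: b(): num = 27 * 2 = 54.
Step 4: a(): num = 54 + 1 = 55

The answer is 55.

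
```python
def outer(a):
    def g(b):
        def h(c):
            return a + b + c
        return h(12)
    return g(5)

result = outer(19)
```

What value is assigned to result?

Step 1: a = 19, b = 5, c = 12 across three nested scopes.
Step 2: h() accesses all three via LEGB rule.
Step 3: result = 19 + 5 + 12 = 36

The answer is 36.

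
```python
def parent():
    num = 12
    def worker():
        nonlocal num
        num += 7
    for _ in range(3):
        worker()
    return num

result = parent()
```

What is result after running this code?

Step 1: num = 12.
Step 2: worker() is called 3 times in a loop, each adding 7 via nonlocal.
Step 3: num = 12 + 7 * 3 = 33

The answer is 33.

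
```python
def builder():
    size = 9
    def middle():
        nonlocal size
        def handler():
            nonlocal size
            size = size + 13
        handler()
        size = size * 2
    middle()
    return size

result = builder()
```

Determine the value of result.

Step 1: size = 9.
Step 2: handler() adds 13: size = 9 + 13 = 22.
Step 3: middle() doubles: size = 22 * 2 = 44.
Step 4: result = 44

The answer is 44.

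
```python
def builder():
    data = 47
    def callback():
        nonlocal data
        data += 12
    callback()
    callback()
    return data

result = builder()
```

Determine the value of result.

Step 1: data starts at 47.
Step 2: callback() is called 2 times, each adding 12.
Step 3: data = 47 + 12 * 2 = 71

The answer is 71.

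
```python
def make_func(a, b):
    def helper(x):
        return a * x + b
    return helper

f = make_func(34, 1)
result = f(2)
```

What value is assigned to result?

Step 1: make_func(34, 1) captures a = 34, b = 1.
Step 2: f(2) computes 34 * 2 + 1 = 69.
Step 3: result = 69

The answer is 69.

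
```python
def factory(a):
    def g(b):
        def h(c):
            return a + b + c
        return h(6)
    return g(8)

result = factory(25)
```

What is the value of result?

Step 1: a = 25, b = 8, c = 6 across three nested scopes.
Step 2: h() accesses all three via LEGB rule.
Step 3: result = 25 + 8 + 6 = 39

The answer is 39.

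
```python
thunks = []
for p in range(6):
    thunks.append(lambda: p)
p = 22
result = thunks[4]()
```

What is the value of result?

Step 1: Lambdas capture the variable p by reference, not by value.
Step 2: After the loop, p is reassigned to 22.
Step 3: thunks[4]() looks up the current p = 22. result = 22

The answer is 22.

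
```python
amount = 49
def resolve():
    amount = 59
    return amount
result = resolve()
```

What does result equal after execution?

Step 1: Global amount = 49.
Step 2: resolve() creates local amount = 59, shadowing the global.
Step 3: Returns local amount = 59. result = 59

The answer is 59.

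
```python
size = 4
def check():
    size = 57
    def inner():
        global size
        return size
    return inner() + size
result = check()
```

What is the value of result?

Step 1: Global size = 4. check() shadows with local size = 57.
Step 2: inner() uses global keyword, so inner() returns global size = 4.
Step 3: check() returns 4 + 57 = 61

The answer is 61.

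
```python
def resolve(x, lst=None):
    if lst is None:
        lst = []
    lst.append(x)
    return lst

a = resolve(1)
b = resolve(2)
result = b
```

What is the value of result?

Step 1: None default with guard creates a NEW list each call.
Step 2: a = [1] (fresh list). b = [2] (another fresh list).
Step 3: result = [2] (this is the fix for mutable default)

The answer is [2].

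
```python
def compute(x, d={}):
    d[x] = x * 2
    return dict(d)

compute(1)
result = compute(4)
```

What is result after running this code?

Step 1: Mutable default dict is shared across calls.
Step 2: First call adds 1: 2. Second call adds 4: 8.
Step 3: result = {1: 2, 4: 8}

The answer is {1: 2, 4: 8}.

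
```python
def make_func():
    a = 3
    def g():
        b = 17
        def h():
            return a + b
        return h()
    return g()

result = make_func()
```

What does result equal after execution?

Step 1: make_func() defines a = 3. g() defines b = 17.
Step 2: h() accesses both from enclosing scopes: a = 3, b = 17.
Step 3: result = 3 + 17 = 20

The answer is 20.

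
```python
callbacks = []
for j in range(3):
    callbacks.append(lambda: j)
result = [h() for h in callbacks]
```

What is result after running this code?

Step 1: All 3 lambdas share the same variable j.
Step 2: After the loop, j = 2.
Step 3: Each call returns 2. result = [2, 2, 2]

The answer is [2, 2, 2].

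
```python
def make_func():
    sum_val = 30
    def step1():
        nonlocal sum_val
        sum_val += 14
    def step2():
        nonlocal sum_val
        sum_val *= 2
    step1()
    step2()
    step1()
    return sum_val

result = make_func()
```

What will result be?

Step 1: sum_val = 30.
Step 2: step1(): sum_val = 30 + 14 = 44.
Step 3: step2(): sum_val = 44 * 2 = 88.
Step 4: step1(): sum_val = 88 + 14 = 102. result = 102

The answer is 102.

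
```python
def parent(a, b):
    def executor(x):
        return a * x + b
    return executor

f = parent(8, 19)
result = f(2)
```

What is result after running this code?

Step 1: parent(8, 19) captures a = 8, b = 19.
Step 2: f(2) computes 8 * 2 + 19 = 35.
Step 3: result = 35

The answer is 35.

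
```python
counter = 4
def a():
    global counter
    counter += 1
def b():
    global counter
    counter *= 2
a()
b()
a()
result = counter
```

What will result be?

Step 1: counter = 4.
Step 2: a(): counter = 4 + 1 = 5.
Step 3: b(): counter = 5 * 2 = 10.
Step 4: a(): counter = 10 + 1 = 11

The answer is 11.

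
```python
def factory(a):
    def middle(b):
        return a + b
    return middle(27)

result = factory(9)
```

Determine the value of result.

Step 1: factory(9) passes a = 9.
Step 2: middle(27) has b = 27, reads a = 9 from enclosing.
Step 3: result = 9 + 27 = 36

The answer is 36.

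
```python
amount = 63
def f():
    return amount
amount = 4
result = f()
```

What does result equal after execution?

Step 1: amount is first set to 63, then reassigned to 4.
Step 2: f() is called after the reassignment, so it looks up the current global amount = 4.
Step 3: result = 4

The answer is 4.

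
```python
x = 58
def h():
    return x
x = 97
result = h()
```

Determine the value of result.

Step 1: x is first set to 58, then reassigned to 97.
Step 2: h() is called after the reassignment, so it looks up the current global x = 97.
Step 3: result = 97

The answer is 97.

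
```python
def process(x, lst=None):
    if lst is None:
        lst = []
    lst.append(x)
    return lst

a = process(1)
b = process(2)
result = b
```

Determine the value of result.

Step 1: None default with guard creates a NEW list each call.
Step 2: a = [1] (fresh list). b = [2] (another fresh list).
Step 3: result = [2] (this is the fix for mutable default)

The answer is [2].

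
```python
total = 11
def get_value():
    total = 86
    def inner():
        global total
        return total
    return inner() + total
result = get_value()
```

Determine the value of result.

Step 1: Global total = 11. get_value() shadows with local total = 86.
Step 2: inner() uses global keyword, so inner() returns global total = 11.
Step 3: get_value() returns 11 + 86 = 97

The answer is 97.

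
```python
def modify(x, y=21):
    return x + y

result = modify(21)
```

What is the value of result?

Step 1: modify(21) uses default y = 21.
Step 2: Returns 21 + 21 = 42.
Step 3: result = 42

The answer is 42.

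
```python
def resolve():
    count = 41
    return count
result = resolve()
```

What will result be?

Step 1: resolve() defines count = 41 in its local scope.
Step 2: return count finds the local variable count = 41.
Step 3: result = 41

The answer is 41.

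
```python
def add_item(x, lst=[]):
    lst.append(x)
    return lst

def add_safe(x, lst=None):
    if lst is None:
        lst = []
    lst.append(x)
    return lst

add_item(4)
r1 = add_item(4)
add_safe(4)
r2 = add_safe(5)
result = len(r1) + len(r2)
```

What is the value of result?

Step 1: add_item shares mutable default: after 2 calls, lst = [4, 4], len = 2.
Step 2: add_safe creates fresh list each time: r2 = [5], len = 1.
Step 3: result = 2 + 1 = 3

The answer is 3.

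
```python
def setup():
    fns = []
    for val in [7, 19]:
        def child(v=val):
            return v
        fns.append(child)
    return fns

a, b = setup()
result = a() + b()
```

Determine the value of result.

Step 1: Default argument v=val captures val at each iteration.
Step 2: a() returns 7 (captured at first iteration), b() returns 19 (captured at second).
Step 3: result = 7 + 19 = 26

The answer is 26.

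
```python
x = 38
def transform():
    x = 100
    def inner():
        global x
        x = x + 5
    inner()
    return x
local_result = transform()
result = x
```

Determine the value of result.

Step 1: Global x = 38. transform() creates local x = 100.
Step 2: inner() declares global x and adds 5: global x = 38 + 5 = 43.
Step 3: transform() returns its local x = 100 (unaffected by inner).
Step 4: result = global x = 43

The answer is 43.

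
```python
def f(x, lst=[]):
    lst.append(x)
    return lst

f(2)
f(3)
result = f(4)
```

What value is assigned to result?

Step 1: Mutable default argument gotcha! The list [] is created once.
Step 2: Each call appends to the SAME list: [2], [2, 3], [2, 3, 4].
Step 3: result = [2, 3, 4]

The answer is [2, 3, 4].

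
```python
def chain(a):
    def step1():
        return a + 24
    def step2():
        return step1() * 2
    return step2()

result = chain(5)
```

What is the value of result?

Step 1: chain(5) captures a = 5.
Step 2: step2() calls step1() which returns 5 + 24 = 29.
Step 3: step2() returns 29 * 2 = 58

The answer is 58.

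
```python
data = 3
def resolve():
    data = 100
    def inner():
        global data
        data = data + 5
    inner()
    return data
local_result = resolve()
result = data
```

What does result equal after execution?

Step 1: Global data = 3. resolve() creates local data = 100.
Step 2: inner() declares global data and adds 5: global data = 3 + 5 = 8.
Step 3: resolve() returns its local data = 100 (unaffected by inner).
Step 4: result = global data = 8

The answer is 8.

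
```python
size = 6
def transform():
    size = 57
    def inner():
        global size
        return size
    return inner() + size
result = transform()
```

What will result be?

Step 1: Global size = 6. transform() shadows with local size = 57.
Step 2: inner() uses global keyword, so inner() returns global size = 6.
Step 3: transform() returns 6 + 57 = 63

The answer is 63.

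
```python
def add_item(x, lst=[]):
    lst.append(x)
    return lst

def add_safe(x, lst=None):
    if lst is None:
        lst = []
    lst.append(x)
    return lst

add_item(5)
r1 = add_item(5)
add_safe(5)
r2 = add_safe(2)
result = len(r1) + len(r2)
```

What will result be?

Step 1: add_item shares mutable default: after 2 calls, lst = [5, 5], len = 2.
Step 2: add_safe creates fresh list each time: r2 = [2], len = 1.
Step 3: result = 2 + 1 = 3

The answer is 3.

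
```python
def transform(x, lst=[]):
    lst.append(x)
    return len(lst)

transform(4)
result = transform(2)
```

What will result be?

Step 1: Mutable default list persists between calls.
Step 2: First call: lst = [4], len = 1. Second call: lst = [4, 2], len = 2.
Step 3: result = 2

The answer is 2.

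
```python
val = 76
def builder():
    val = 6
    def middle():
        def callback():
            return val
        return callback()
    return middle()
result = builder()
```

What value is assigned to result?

Step 1: builder() defines val = 6. middle() and callback() have no local val.
Step 2: callback() checks local (none), enclosing middle() (none), enclosing builder() and finds val = 6.
Step 3: result = 6

The answer is 6.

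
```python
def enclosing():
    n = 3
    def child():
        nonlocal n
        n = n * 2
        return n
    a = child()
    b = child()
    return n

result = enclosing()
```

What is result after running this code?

Step 1: n starts at 3.
Step 2: First child(): n = 3 * 2 = 6.
Step 3: Second child(): n = 6 * 2 = 12.
Step 4: result = 12

The answer is 12.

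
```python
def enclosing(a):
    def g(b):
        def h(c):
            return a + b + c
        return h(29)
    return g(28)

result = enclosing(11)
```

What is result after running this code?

Step 1: a = 11, b = 28, c = 29 across three nested scopes.
Step 2: h() accesses all three via LEGB rule.
Step 3: result = 11 + 28 + 29 = 68

The answer is 68.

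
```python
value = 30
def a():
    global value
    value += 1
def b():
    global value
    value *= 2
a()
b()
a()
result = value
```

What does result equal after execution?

Step 1: value = 30.
Step 2: a(): value = 30 + 1 = 31.
Step 3: b(): value = 31 * 2 = 62.
Step 4: a(): value = 62 + 1 = 63

The answer is 63.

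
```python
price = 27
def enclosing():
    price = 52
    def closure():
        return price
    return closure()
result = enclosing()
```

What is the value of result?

Step 1: price = 27 globally, but enclosing() defines price = 52 locally.
Step 2: closure() looks up price. Not in local scope, so checks enclosing scope (enclosing) and finds price = 52.
Step 3: result = 52

The answer is 52.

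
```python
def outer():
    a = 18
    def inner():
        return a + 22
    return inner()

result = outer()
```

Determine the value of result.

Step 1: outer() defines a = 18.
Step 2: inner() reads a = 18 from enclosing scope, returns 18 + 22 = 40.
Step 3: result = 40

The answer is 40.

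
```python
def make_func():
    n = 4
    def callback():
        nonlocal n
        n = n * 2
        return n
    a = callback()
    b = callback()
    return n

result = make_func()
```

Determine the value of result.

Step 1: n starts at 4.
Step 2: First callback(): n = 4 * 2 = 8.
Step 3: Second callback(): n = 8 * 2 = 16.
Step 4: result = 16

The answer is 16.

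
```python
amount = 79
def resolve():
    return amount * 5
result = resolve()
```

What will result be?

Step 1: amount = 79 is defined globally.
Step 2: resolve() looks up amount from global scope = 79, then computes 79 * 5 = 395.
Step 3: result = 395

The answer is 395.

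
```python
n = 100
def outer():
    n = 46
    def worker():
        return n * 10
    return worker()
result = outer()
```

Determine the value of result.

Step 1: outer() shadows global n with n = 46.
Step 2: worker() finds n = 46 in enclosing scope, computes 46 * 10 = 460.
Step 3: result = 460

The answer is 460.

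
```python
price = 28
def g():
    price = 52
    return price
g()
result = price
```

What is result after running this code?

Step 1: Global price = 28.
Step 2: g() creates local price = 52 (shadow, not modification).
Step 3: After g() returns, global price is unchanged. result = 28

The answer is 28.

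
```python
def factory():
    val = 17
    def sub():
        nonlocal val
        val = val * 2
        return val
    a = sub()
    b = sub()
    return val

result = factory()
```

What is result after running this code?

Step 1: val starts at 17.
Step 2: First sub(): val = 17 * 2 = 34.
Step 3: Second sub(): val = 34 * 2 = 68.
Step 4: result = 68

The answer is 68.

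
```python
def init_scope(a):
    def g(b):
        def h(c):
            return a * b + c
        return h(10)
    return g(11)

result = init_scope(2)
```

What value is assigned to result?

Step 1: a = 2, b = 11, c = 10.
Step 2: h() computes a * b + c = 2 * 11 + 10 = 32.
Step 3: result = 32

The answer is 32.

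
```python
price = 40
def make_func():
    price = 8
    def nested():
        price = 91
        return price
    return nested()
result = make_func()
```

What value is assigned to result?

Step 1: Three scopes define price: global (40), make_func (8), nested (91).
Step 2: nested() has its own local price = 91, which shadows both enclosing and global.
Step 3: result = 91 (local wins in LEGB)

The answer is 91.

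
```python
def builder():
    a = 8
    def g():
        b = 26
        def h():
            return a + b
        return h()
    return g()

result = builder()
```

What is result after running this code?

Step 1: builder() defines a = 8. g() defines b = 26.
Step 2: h() accesses both from enclosing scopes: a = 8, b = 26.
Step 3: result = 8 + 26 = 34

The answer is 34.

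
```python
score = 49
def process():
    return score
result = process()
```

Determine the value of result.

Step 1: score = 49 is defined in the global scope.
Step 2: process() looks up score. No local score exists, so Python checks the global scope via LEGB rule and finds score = 49.
Step 3: result = 49

The answer is 49.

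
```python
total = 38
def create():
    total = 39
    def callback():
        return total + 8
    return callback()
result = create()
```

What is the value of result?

Step 1: create() shadows global total with total = 39.
Step 2: callback() finds total = 39 in enclosing scope, computes 39 + 8 = 47.
Step 3: result = 47

The answer is 47.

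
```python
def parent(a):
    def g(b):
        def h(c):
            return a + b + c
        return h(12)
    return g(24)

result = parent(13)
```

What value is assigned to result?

Step 1: a = 13, b = 24, c = 12 across three nested scopes.
Step 2: h() accesses all three via LEGB rule.
Step 3: result = 13 + 24 + 12 = 49

The answer is 49.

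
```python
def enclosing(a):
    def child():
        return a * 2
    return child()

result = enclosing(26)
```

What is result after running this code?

Step 1: enclosing(26) binds parameter a = 26.
Step 2: child() accesses a = 26 from enclosing scope.
Step 3: result = 26 * 2 = 52

The answer is 52.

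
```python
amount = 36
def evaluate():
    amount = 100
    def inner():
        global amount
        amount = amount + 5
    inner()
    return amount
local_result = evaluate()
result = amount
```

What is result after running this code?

Step 1: Global amount = 36. evaluate() creates local amount = 100.
Step 2: inner() declares global amount and adds 5: global amount = 36 + 5 = 41.
Step 3: evaluate() returns its local amount = 100 (unaffected by inner).
Step 4: result = global amount = 41

The answer is 41.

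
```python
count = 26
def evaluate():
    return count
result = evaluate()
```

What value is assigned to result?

Step 1: count = 26 is defined in the global scope.
Step 2: evaluate() looks up count. No local count exists, so Python checks the global scope via LEGB rule and finds count = 26.
Step 3: result = 26

The answer is 26.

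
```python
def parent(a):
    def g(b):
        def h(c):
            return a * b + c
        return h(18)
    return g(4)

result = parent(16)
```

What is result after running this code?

Step 1: a = 16, b = 4, c = 18.
Step 2: h() computes a * b + c = 16 * 4 + 18 = 82.
Step 3: result = 82

The answer is 82.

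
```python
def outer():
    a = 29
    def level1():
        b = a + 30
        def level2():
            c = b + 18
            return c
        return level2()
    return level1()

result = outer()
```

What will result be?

Step 1: a = 29. b = a + 30 = 59.
Step 2: c = b + 18 = 59 + 18 = 77.
Step 3: result = 77

The answer is 77.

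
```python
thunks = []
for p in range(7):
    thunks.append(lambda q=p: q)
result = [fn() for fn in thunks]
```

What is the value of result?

Step 1: Default arg q=p captures p at each iteration.
Step 2: Each lambda has its own default: 0, 1, ..., 6.
Step 3: result = [0, 1, 2, 3, 4, 5, 6]

The answer is [0, 1, 2, 3, 4, 5, 6].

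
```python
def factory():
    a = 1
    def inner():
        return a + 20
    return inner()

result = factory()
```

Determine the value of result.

Step 1: factory() defines a = 1.
Step 2: inner() reads a = 1 from enclosing scope, returns 1 + 20 = 21.
Step 3: result = 21

The answer is 21.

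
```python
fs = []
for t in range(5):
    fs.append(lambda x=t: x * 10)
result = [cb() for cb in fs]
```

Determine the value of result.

Step 1: Default arg x=t captures t at each iteration.
Step 2: fs[k] has x defaulting to k, returns k * 10.
Step 3: result = [0, 10, 20, 30, 40]

The answer is [0, 10, 20, 30, 40].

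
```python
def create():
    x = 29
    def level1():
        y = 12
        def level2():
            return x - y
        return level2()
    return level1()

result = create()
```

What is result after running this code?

Step 1: x = 29 in create. y = 12 in level1.
Step 2: level2() reads x = 29 and y = 12 from enclosing scopes.
Step 3: result = 29 - 12 = 17

The answer is 17.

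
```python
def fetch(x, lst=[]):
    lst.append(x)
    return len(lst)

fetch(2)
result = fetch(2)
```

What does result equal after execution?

Step 1: Mutable default list persists between calls.
Step 2: First call: lst = [2], len = 1. Second call: lst = [2, 2], len = 2.
Step 3: result = 2

The answer is 2.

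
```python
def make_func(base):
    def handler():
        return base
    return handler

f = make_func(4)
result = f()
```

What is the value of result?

Step 1: make_func(4) creates closure capturing base = 4.
Step 2: f() returns the captured base = 4.
Step 3: result = 4

The answer is 4.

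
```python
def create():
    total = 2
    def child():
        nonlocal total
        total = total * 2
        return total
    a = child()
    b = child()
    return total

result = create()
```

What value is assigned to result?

Step 1: total starts at 2.
Step 2: First child(): total = 2 * 2 = 4.
Step 3: Second child(): total = 4 * 2 = 8.
Step 4: result = 8

The answer is 8.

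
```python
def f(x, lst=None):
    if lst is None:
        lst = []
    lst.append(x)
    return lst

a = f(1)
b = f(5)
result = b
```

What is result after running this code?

Step 1: None default with guard creates a NEW list each call.
Step 2: a = [1] (fresh list). b = [5] (another fresh list).
Step 3: result = [5] (this is the fix for mutable default)

The answer is [5].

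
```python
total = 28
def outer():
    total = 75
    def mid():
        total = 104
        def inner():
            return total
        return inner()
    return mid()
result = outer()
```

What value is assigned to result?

Step 1: Three levels of shadowing: global 28, outer 75, mid 104.
Step 2: inner() finds total = 104 in enclosing mid() scope.
Step 3: result = 104

The answer is 104.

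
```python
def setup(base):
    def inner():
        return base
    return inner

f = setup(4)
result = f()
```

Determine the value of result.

Step 1: setup(4) creates closure capturing base = 4.
Step 2: f() returns the captured base = 4.
Step 3: result = 4

The answer is 4.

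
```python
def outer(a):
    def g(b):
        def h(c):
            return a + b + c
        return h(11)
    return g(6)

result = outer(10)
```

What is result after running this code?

Step 1: a = 10, b = 6, c = 11 across three nested scopes.
Step 2: h() accesses all three via LEGB rule.
Step 3: result = 10 + 6 + 11 = 27

The answer is 27.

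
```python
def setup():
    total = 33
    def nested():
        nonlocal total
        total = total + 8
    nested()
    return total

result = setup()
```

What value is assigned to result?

Step 1: setup() sets total = 33.
Step 2: nested() uses nonlocal to modify total in setup's scope: total = 33 + 8 = 41.
Step 3: setup() returns the modified total = 41

The answer is 41.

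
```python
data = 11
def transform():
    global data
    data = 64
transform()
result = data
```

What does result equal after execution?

Step 1: data = 11 globally.
Step 2: transform() declares global data and sets it to 64.
Step 3: After transform(), global data = 64. result = 64

The answer is 64.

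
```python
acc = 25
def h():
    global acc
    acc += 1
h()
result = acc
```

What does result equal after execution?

Step 1: acc = 25 globally.
Step 2: h() modifies global acc: acc += 1 = 26.
Step 3: result = 26

The answer is 26.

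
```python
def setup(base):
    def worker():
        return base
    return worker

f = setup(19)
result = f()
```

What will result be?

Step 1: setup(19) creates closure capturing base = 19.
Step 2: f() returns the captured base = 19.
Step 3: result = 19

The answer is 19.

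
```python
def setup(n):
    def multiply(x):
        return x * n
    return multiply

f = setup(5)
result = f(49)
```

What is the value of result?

Step 1: setup(5) returns multiply closure with n = 5.
Step 2: f(49) computes 49 * 5 = 245.
Step 3: result = 245

The answer is 245.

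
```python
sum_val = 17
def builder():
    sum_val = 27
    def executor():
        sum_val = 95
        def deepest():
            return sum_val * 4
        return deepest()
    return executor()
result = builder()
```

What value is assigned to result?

Step 1: deepest() looks up sum_val through LEGB: not local, finds sum_val = 95 in enclosing executor().
Step 2: Returns 95 * 4 = 380.
Step 3: result = 380

The answer is 380.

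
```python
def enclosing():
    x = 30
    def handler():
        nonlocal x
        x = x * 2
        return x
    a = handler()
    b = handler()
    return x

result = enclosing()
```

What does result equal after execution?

Step 1: x starts at 30.
Step 2: First handler(): x = 30 * 2 = 60.
Step 3: Second handler(): x = 60 * 2 = 120.
Step 4: result = 120

The answer is 120.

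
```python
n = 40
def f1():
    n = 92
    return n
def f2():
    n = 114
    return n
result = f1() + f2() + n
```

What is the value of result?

Step 1: Each function shadows global n with its own local.
Step 2: f1() returns 92, f2() returns 114.
Step 3: Global n = 40 is unchanged. result = 92 + 114 + 40 = 246

The answer is 246.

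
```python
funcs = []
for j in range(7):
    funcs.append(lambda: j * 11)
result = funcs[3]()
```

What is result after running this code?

Step 1: All lambdas reference the same variable j (late binding).
Step 2: After the loop, j = 6. Every lambda returns j * 11.
Step 3: funcs[3]() = 6 * 11 = 66

The answer is 66.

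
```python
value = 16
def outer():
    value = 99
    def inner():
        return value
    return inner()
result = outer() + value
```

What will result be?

Step 1: Global value = 16. outer() shadows with value = 99.
Step 2: inner() returns enclosing value = 99. outer() = 99.
Step 3: result = 99 + global value (16) = 115

The answer is 115.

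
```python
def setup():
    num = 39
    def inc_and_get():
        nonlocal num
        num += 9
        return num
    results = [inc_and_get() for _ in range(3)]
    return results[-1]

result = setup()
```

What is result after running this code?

Step 1: num = 39.
Step 2: Three calls to inc_and_get(), each adding 9.
Step 3: Last value = 39 + 9 * 3 = 66

The answer is 66.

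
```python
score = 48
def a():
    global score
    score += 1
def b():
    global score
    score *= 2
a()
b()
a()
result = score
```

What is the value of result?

Step 1: score = 48.
Step 2: a(): score = 48 + 1 = 49.
Step 3: b(): score = 49 * 2 = 98.
Step 4: a(): score = 98 + 1 = 99

The answer is 99.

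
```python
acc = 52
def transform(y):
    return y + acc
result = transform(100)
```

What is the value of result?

Step 1: acc = 52 is defined globally.
Step 2: transform(100) uses parameter y = 100 and looks up acc from global scope = 52.
Step 3: result = 100 + 52 = 152

The answer is 152.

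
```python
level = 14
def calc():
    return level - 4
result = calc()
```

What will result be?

Step 1: level = 14 is defined globally.
Step 2: calc() looks up level from global scope = 14, then computes 14 - 4 = 10.
Step 3: result = 10

The answer is 10.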